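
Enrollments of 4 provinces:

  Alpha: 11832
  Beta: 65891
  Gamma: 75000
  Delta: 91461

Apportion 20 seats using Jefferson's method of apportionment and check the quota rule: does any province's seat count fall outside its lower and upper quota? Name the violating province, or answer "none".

none

Standard quotas: Alpha 0.969, Beta 5.397, Gamma 6.143, Delta 7.491.
Jefferson allocation: Alpha 1, Beta 5, Gamma 6, Delta 8.
Every allocation lies between the lower and upper quota.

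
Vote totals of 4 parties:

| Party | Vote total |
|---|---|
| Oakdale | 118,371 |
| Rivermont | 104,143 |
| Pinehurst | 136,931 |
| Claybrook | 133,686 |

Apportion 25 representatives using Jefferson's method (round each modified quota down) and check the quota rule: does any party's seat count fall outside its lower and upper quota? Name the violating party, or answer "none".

none

Standard quotas: Oakdale 6.001, Rivermont 5.280, Pinehurst 6.942, Claybrook 6.777.
Jefferson allocation: Oakdale 6, Rivermont 5, Pinehurst 7, Claybrook 7.
Every allocation lies between the lower and upper quota.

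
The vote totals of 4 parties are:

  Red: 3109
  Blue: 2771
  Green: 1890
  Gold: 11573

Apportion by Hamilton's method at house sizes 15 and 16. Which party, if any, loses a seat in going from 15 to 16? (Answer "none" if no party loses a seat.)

At 15 seats: Red 2, Blue 2, Green 2, Gold 9.
At 16 seats: Red 3, Blue 2, Green 1, Gold 10.
Green drops from 2 to 1.

Green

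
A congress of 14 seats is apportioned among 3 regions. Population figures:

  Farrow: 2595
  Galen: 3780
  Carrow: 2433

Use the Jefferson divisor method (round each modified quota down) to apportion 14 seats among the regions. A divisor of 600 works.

With modified divisor 600: modified quotas Farrow 4.325, Galen 6.300, Carrow 4.055.
Rounding down: Farrow 4, Galen 6, Carrow 4 (total 14).

Farrow=4; Galen=6; Carrow=4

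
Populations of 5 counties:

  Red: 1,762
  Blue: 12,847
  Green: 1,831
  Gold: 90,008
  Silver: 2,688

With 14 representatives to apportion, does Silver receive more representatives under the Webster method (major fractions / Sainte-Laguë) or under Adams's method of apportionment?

Webster: Red 0, Blue 2, Green 0, Gold 12, Silver 0.
Adams: Red 1, Blue 2, Green 1, Gold 9, Silver 1.
Silver gets 0 under Webster and 1 under Adams.

Adams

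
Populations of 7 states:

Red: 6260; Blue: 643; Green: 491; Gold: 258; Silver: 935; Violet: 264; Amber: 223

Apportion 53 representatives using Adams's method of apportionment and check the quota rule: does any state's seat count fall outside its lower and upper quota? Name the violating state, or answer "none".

Red

Standard quotas: Red 36.564, Blue 3.756, Green 2.868, Gold 1.507, Silver 5.461, Violet 1.542, Amber 1.303.
Adams allocation: Red 34, Blue 4, Green 3, Gold 2, Silver 6, Violet 2, Amber 2.
Red has quota 36.564 (lower 36, upper 37) but receives 34 — outside the quota interval.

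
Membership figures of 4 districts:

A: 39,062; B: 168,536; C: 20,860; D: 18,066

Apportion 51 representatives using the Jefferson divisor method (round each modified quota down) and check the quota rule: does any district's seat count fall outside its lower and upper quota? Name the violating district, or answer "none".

Standard quotas: A 8.081, B 34.866, C 4.315, D 3.737.
Jefferson allocation: A 8, B 36, C 4, D 3.
B has quota 34.866 (lower 34, upper 35) but receives 36 — outside the quota interval.

B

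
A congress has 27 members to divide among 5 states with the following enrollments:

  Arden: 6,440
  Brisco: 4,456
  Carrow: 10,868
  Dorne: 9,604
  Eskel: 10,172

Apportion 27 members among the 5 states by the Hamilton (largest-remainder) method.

Arden: 4, Brisco: 3, Carrow: 7, Dorne: 6, Eskel: 7

Total 41540; standard divisor 41540/27 ≈ 1538.519.
Standard quotas: Arden 4.1858, Brisco 2.8963, Carrow 7.0639, Dorne 6.2424, Eskel 6.6116.
Lower quotas: Arden 4, Brisco 2, Carrow 7, Dorne 6, Eskel 6 (sum 25, leaving 2 seats).
Remainders in descending order: Brisco 0.8963, Eskel 0.6116, Dorne 0.2424, Arden 0.1858, Carrow 0.0639.
Largest remainders: Brisco, Eskel receive the extra seats.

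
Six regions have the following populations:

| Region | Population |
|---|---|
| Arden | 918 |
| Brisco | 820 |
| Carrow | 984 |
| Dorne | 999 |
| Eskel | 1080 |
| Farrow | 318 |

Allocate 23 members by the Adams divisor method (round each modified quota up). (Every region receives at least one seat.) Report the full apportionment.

Standard divisor 5119/23 ≈ 222.565; standard quotas: Arden 4.125, Brisco 3.684, Carrow 4.421, Dorne 4.489, Eskel 4.853, Farrow 1.429.
Rounding up gives 5, 4, 5, 5, 5, 2 = 26 seats, so the divisor must be adjusted.
With modified divisor 260: modified quotas Arden 3.531, Brisco 3.154, Carrow 3.785, Dorne 3.842, Eskel 4.154, Farrow 1.223.
Rounding up: Arden 4, Brisco 4, Carrow 4, Dorne 4, Eskel 5, Farrow 2 (total 23).

Arden 4; Brisco 4; Carrow 4; Dorne 4; Eskel 5; Farrow 2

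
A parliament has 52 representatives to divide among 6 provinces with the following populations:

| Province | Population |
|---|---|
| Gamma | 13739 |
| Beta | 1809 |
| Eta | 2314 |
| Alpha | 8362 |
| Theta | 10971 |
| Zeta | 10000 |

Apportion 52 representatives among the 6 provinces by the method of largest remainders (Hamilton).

The standard divisor is 47195/52 ≈ 907.596.
Standard quotas: Gamma 15.1378, Beta 1.9932, Eta 2.5496, Alpha 9.2133, Theta 12.0880, Zeta 11.0181.
Lower quotas: Gamma 15, Beta 1, Eta 2, Alpha 9, Theta 12, Zeta 11 (sum 50, leaving 2 seats).
Remainders in descending order: Beta 0.9932, Eta 0.5496, Alpha 0.2133, Gamma 0.1378, Theta 0.0880, Zeta 0.0181.
Largest remainders: Beta, Eta receive the extra seats.

Gamma 15, Beta 2, Eta 3, Alpha 9, Theta 12, Zeta 11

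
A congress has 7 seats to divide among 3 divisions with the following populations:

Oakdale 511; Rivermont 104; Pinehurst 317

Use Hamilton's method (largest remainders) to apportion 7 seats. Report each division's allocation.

The standard divisor is 932/7 ≈ 133.143.
Standard quotas: Oakdale 3.838, Rivermont 0.781, Pinehurst 2.381.
Lower quotas: Oakdale 3, Rivermont 0, Pinehurst 2 (sum 5, leaving 2 seats).
Remainders in descending order: Oakdale 0.838, Rivermont 0.781, Pinehurst 0.381.
Largest remainders: Oakdale, Rivermont receive the extra seats.

Oakdale 4, Rivermont 1, Pinehurst 2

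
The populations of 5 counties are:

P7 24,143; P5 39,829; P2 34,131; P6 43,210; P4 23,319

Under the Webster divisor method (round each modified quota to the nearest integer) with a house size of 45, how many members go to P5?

Standard divisor 164632/45 ≈ 3658.489; standard quotas: P7 6.599, P5 10.887, P2 9.329, P6 11.811, P4 6.374.
Rounding to the nearest integer gives P7 7, P5 11, P2 9, P6 12, P4 6 — total 45, matching the house size, so no adjustment is needed.
P5 receives 11.

11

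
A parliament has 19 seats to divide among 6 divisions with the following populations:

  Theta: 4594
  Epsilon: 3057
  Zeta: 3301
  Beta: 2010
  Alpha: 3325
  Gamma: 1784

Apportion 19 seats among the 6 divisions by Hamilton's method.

Standard divisor: 18071 ÷ 19 ≈ 951.105.
Standard quotas: Theta 4.830, Epsilon 3.214, Zeta 3.471, Beta 2.113, Alpha 3.496, Gamma 1.876.
Lower quotas: Theta 4, Epsilon 3, Zeta 3, Beta 2, Alpha 3, Gamma 1 (sum 16, leaving 3 seats).
Remainders in descending order: Gamma 0.876, Theta 0.830, Alpha 0.496, Zeta 0.471, Epsilon 0.214, Beta 0.113.
The surplus seats go to Gamma, Theta, Alpha.

Theta 5, Epsilon 3, Zeta 3, Beta 2, Alpha 4, Gamma 2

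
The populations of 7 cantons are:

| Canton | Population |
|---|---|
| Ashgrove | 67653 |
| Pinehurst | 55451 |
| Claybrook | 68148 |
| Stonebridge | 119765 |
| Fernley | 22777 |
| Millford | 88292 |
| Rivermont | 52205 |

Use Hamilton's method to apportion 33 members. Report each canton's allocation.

Ashgrove 5, Pinehurst 4, Claybrook 5, Stonebridge 8, Fernley 1, Millford 6, Rivermont 4

Standard divisor: 474291 ÷ 33 ≈ 14372.455.
Standard quotas: Ashgrove 4.7071, Pinehurst 3.8581, Claybrook 4.7416, Stonebridge 8.3330, Fernley 1.5848, Millford 6.1431, Rivermont 3.6323.
Lower quotas: Ashgrove 4, Pinehurst 3, Claybrook 4, Stonebridge 8, Fernley 1, Millford 6, Rivermont 3 (sum 29, leaving 4 seats).
Remainders in descending order: Pinehurst 0.8581, Claybrook 0.7416, Ashgrove 0.7071, Rivermont 0.6323, Fernley 0.5848, Stonebridge 0.3330, Millford 0.1431.
The surplus seats go to Pinehurst, Claybrook, Ashgrove, Rivermont.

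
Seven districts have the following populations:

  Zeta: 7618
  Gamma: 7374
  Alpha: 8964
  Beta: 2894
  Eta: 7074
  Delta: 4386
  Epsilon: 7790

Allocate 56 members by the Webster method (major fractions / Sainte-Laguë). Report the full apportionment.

Standard divisor 46100/56 ≈ 823.214; standard quotas: Zeta 9.254, Gamma 8.958, Alpha 10.889, Beta 3.515, Eta 8.593, Delta 5.328, Epsilon 9.463.
Rounding to the nearest integer gives Zeta 9, Gamma 9, Alpha 11, Beta 4, Eta 9, Delta 5, Epsilon 9 — total 56, matching the house size, so no adjustment is needed.

Zeta=9; Gamma=9; Alpha=11; Beta=4; Eta=9; Delta=5; Epsilon=9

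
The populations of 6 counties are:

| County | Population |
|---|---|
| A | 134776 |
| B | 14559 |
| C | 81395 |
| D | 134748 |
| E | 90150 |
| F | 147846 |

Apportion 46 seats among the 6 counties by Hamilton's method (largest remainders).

A 11; B 1; C 6; D 10; E 7; F 11

The standard divisor is 603474/46 = 13119.
Standard quotas: A 10.2733, B 1.1098, C 6.2044, D 10.2712, E 6.8717, F 11.2696.
Lower quotas: A 10, B 1, C 6, D 10, E 6, F 11 (sum 44, leaving 2 seats).
Remainders in descending order: E 0.8717, A 0.2733, D 0.2712, F 0.2696, C 0.2044, B 0.1098.
The surplus seats go to E, A.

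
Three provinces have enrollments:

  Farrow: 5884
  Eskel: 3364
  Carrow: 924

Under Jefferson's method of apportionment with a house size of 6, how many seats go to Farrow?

4

Standard divisor 10172/6 ≈ 1695.333; standard quotas: Farrow 3.471, Eskel 1.984, Carrow 0.545.
Rounding down gives 3, 1, 0 = 4 seats, so the divisor must be adjusted.
With modified divisor 1300: modified quotas Farrow 4.526, Eskel 2.588, Carrow 0.711.
Rounding down: Farrow 4, Eskel 2, Carrow 0 (total 6).
Farrow receives 4.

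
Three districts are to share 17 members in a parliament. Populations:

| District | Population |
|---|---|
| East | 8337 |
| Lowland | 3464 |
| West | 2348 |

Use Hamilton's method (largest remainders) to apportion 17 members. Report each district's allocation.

East 10, Lowland 4, West 3

Standard divisor: 14149 ÷ 17 ≈ 832.294.
Standard quotas: East 10.0169, Lowland 4.1620, West 2.8211.
Lower quotas: East 10, Lowland 4, West 2 (sum 16, leaving 1 seat).
Remainders in descending order: West 0.8211, Lowland 0.1620, East 0.0169.
The surplus seat goes to West.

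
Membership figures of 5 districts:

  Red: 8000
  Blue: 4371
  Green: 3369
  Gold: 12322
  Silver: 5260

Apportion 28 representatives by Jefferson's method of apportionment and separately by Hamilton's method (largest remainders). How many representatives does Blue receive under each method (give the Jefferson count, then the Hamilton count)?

Jefferson: Red 7, Blue 3, Green 3, Gold 11, Silver 4.
Hamilton: Red 7, Blue 4, Green 3, Gold 10, Silver 4.
Blue gets 3 under Jefferson and 4 under Hamilton.

3 and 4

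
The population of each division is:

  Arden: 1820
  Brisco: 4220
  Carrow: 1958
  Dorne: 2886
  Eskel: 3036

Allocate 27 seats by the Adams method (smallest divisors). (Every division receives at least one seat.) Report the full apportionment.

Standard divisor 13920/27 ≈ 515.556; standard quotas: Arden 3.530, Brisco 8.185, Carrow 3.798, Dorne 5.598, Eskel 5.889.
Rounding up gives 4, 9, 4, 6, 6 = 29 seats, so the divisor must be adjusted.
With modified divisor 600: modified quotas Arden 3.033, Brisco 7.033, Carrow 3.263, Dorne 4.810, Eskel 5.060.
Rounding up: Arden 4, Brisco 8, Carrow 4, Dorne 5, Eskel 6 (total 27).

Arden=4, Brisco=8, Carrow=4, Dorne=5, Eskel=6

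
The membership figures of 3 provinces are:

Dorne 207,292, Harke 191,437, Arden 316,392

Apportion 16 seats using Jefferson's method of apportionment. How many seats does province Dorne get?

5

Standard divisor 715121/16 ≈ 44695.062; standard quotas: Dorne 4.638, Harke 4.283, Arden 7.079.
Rounding down gives 4, 4, 7 = 15 seats, so the divisor must be adjusted.
With modified divisor 40500: modified quotas Dorne 5.118, Harke 4.727, Arden 7.812.
Rounding down: Dorne 5, Harke 4, Arden 7 (total 16).
Dorne receives 5.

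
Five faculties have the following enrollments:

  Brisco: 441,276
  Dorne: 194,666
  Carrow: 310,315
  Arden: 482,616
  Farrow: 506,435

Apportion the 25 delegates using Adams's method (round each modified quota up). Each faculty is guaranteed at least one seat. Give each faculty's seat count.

Standard divisor 1935308/25 ≈ 77412.32; standard quotas: Brisco 5.700, Dorne 2.515, Carrow 4.009, Arden 6.234, Farrow 6.542.
Rounding up gives 6, 3, 5, 7, 7 = 28 seats, so the divisor must be adjusted.
With modified divisor 86300: modified quotas Brisco 5.113, Dorne 2.256, Carrow 3.596, Arden 5.592, Farrow 5.868.
Rounding up: Brisco 6, Dorne 3, Carrow 4, Arden 6, Farrow 6 (total 25).

Brisco: 6; Dorne: 3; Carrow: 4; Arden: 6; Farrow: 6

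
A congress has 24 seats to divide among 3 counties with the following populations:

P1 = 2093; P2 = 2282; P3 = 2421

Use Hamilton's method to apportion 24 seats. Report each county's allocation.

P1: 7, P2: 8, P3: 9

Standard divisor: 6796 ÷ 24 ≈ 283.167.
Standard quotas: P1 7.391, P2 8.059, P3 8.550.
Lower quotas: P1 7, P2 8, P3 8 (sum 23, leaving 1 seat).
Remainders in descending order: P3 0.550, P1 0.391, P2 0.059.
The surplus seat goes to P3.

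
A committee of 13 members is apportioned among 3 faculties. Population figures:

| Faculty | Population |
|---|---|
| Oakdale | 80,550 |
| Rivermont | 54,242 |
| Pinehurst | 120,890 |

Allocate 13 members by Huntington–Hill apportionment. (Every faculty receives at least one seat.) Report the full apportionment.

Oakdale=4, Rivermont=3, Pinehurst=6

With divisor 20363: modified quotas Oakdale 3.956, Rivermont 2.664, Pinehurst 5.937.
Geometric-mean thresholds: Oakdale √(3·4)=3.464, Rivermont √(2·3)=2.449, Pinehurst √(5·6)=5.477.
Each quota rounded against its threshold gives Oakdale 4, Rivermont 3, Pinehurst 6 (total 13).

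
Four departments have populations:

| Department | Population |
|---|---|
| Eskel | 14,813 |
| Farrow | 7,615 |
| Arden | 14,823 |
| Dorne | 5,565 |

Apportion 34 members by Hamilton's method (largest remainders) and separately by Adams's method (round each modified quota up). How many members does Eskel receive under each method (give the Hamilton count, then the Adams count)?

12 and 11

Hamilton: Eskel 12, Farrow 6, Arden 12, Dorne 4.
Adams: Eskel 11, Farrow 6, Arden 12, Dorne 5.
Eskel gets 12 under Hamilton and 11 under Adams.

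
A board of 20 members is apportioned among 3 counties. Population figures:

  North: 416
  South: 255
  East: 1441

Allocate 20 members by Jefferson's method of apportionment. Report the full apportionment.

Standard divisor 2112/20 ≈ 105.6; standard quotas: North 3.939, South 2.415, East 13.646.
Rounding down gives 3, 2, 13 = 18 seats, so the divisor must be adjusted.
With modified divisor 100: modified quotas North 4.160, South 2.550, East 14.410.
Rounding down: North 4, South 2, East 14 (total 20).

North 4, South 2, East 14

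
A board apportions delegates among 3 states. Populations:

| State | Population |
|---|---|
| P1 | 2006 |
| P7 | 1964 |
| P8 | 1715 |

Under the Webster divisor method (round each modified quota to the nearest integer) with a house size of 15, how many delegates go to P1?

5

Standard divisor 5685/15 ≈ 379; standard quotas: P1 5.293, P7 5.182, P8 4.525.
Rounding to the nearest integer gives P1 5, P7 5, P8 5 — total 15, matching the house size, so no adjustment is needed.
P1 receives 5.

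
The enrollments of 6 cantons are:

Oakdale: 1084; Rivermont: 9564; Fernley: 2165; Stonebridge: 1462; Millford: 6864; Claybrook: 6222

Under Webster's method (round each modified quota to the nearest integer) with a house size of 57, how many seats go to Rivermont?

Standard divisor 27361/57 ≈ 480.018; standard quotas: Oakdale 2.258, Rivermont 19.924, Fernley 4.510, Stonebridge 3.046, Millford 14.299, Claybrook 12.962.
Rounding to the nearest integer gives Oakdale 2, Rivermont 20, Fernley 5, Stonebridge 3, Millford 14, Claybrook 13 — total 57, matching the house size, so no adjustment is needed.
Rivermont receives 20.

20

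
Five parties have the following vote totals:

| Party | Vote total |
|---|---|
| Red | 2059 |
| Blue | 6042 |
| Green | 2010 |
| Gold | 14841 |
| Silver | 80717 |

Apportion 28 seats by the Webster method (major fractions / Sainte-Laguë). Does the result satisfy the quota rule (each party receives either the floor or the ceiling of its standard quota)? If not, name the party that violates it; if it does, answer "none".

Silver

Standard quotas: Red 0.546, Blue 1.601, Green 0.533, Gold 3.933, Silver 21.388.
Webster allocation: Red 1, Blue 2, Green 1, Gold 4, Silver 20.
Silver has quota 21.388 (lower 21, upper 22) but receives 20 — outside the quota interval.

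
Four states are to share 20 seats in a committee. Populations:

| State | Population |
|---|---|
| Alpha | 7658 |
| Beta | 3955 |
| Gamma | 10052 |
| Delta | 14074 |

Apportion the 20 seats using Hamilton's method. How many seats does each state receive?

Total 35739; standard divisor 35739/20 ≈ 1786.95.
Standard quotas: Alpha 4.2855, Beta 2.2133, Gamma 5.6252, Delta 7.8760.
Lower quotas: Alpha 4, Beta 2, Gamma 5, Delta 7 (sum 18, leaving 2 seats).
Remainders in descending order: Delta 0.8760, Gamma 0.6252, Alpha 0.2855, Beta 0.2133.
Largest remainders: Delta, Gamma receive the extra seats.

Alpha 4; Beta 2; Gamma 6; Delta 8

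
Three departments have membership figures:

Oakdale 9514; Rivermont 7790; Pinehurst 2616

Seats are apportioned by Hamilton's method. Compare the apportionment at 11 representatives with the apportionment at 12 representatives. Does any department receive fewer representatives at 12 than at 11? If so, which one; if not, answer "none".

At 11 seats: Oakdale 5, Rivermont 4, Pinehurst 2.
At 12 seats: Oakdale 6, Rivermont 5, Pinehurst 1.
Pinehurst drops from 2 to 1.

Pinehurst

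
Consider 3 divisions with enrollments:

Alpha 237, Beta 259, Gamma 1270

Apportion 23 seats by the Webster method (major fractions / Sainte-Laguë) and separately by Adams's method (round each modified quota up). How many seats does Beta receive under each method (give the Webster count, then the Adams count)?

Webster: Alpha 3, Beta 3, Gamma 17.
Adams: Alpha 3, Beta 4, Gamma 16.
Beta gets 3 under Webster and 4 under Adams.

3 and 4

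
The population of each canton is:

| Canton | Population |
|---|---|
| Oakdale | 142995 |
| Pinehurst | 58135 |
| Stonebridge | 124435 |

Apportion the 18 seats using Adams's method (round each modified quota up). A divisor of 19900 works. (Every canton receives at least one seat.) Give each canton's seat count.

Oakdale: 8; Pinehurst: 3; Stonebridge: 7

With modified divisor 19900: modified quotas Oakdale 7.186, Pinehurst 2.921, Stonebridge 6.253.
Rounding up: Oakdale 8, Pinehurst 3, Stonebridge 7 (total 18).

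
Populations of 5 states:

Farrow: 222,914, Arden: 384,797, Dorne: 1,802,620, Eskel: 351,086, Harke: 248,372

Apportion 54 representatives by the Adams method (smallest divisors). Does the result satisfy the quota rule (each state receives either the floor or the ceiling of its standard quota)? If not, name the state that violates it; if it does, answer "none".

Standard quotas: Farrow 3.999, Arden 6.904, Dorne 32.342, Eskel 6.299, Harke 4.456.
Adams allocation: Farrow 4, Arden 7, Dorne 31, Eskel 7, Harke 5.
Dorne has quota 32.342 (lower 32, upper 33) but receives 31 — outside the quota interval.

Dorne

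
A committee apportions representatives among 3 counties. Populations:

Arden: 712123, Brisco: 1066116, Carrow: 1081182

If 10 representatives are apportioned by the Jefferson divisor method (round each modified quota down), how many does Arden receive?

2

Standard divisor 2859421/10 ≈ 285942.1; standard quotas: Arden 2.490, Brisco 3.728, Carrow 3.781.
Rounding down gives 2, 3, 3 = 8 seats, so the divisor must be adjusted.
With modified divisor 252000: modified quotas Arden 2.826, Brisco 4.231, Carrow 4.290.
Rounding down: Arden 2, Brisco 4, Carrow 4 (total 10).
Arden receives 2.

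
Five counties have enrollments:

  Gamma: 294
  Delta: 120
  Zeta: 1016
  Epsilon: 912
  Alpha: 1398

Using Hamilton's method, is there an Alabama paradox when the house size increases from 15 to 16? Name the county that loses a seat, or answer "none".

none

At 15 seats: Gamma 1, Delta 0, Zeta 4, Epsilon 4, Alpha 6.
At 16 seats: Gamma 1, Delta 1, Zeta 4, Epsilon 4, Alpha 6.
No county's allocation decreased.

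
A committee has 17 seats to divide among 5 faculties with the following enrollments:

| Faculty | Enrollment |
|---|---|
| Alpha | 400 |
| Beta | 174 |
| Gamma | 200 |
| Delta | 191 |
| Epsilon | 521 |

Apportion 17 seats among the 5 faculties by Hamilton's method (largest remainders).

Alpha 5, Beta 2, Gamma 2, Delta 2, Epsilon 6

The standard divisor is 1486/17 ≈ 87.412.
Standard quotas: Alpha 4.576, Beta 1.991, Gamma 2.288, Delta 2.185, Epsilon 5.960.
Lower quotas: Alpha 4, Beta 1, Gamma 2, Delta 2, Epsilon 5 (sum 14, leaving 3 seats).
Remainders in descending order: Beta 0.991, Epsilon 0.960, Alpha 0.576, Gamma 0.288, Delta 0.185.
The surplus seats go to Beta, Epsilon, Alpha.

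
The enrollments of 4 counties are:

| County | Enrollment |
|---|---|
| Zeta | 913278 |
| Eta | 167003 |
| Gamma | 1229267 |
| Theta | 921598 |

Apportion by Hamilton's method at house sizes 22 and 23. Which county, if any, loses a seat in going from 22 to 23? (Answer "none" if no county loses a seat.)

none

At 22 seats: Zeta 6, Eta 1, Gamma 9, Theta 6.
At 23 seats: Zeta 6, Eta 1, Gamma 9, Theta 7.
No county's allocation decreased.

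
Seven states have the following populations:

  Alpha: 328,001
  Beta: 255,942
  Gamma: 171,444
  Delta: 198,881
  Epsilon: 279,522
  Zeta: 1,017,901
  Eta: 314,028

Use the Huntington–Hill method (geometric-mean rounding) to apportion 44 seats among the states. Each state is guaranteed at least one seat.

Alpha: 6; Beta: 4; Gamma: 3; Delta: 3; Epsilon: 5; Zeta: 18; Eta: 5

With divisor 57801: modified quotas Alpha 5.675, Beta 4.428, Gamma 2.966, Delta 3.441, Epsilon 4.836, Zeta 17.610, Eta 5.433.
Geometric-mean thresholds: Alpha √(5·6)=5.477, Beta √(4·5)=4.472, Gamma √(2·3)=2.449, Delta √(3·4)=3.464, Epsilon √(4·5)=4.472, Zeta √(17·18)=17.493, Eta √(5·6)=5.477.
Each quota rounded against its threshold gives Alpha 6, Beta 4, Gamma 3, Delta 3, Epsilon 5, Zeta 18, Eta 5 (total 44).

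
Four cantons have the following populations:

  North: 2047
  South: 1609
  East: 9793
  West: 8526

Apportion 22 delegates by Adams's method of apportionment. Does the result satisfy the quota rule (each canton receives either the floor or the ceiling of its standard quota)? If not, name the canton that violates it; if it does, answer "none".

none

Standard quotas: North 2.049, South 1.611, East 9.804, West 8.536.
Adams allocation: North 2, South 2, East 10, West 8.
Every allocation lies between the lower and upper quota.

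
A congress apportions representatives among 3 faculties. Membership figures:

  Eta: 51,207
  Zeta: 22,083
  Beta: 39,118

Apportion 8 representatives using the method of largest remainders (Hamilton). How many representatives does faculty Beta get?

The standard divisor is 112408/8 = 14051.
Standard quotas: Eta 3.6444, Zeta 1.5716, Beta 2.7840.
Lower quotas: Eta 3, Zeta 1, Beta 2 (sum 6, leaving 2 seats).
Remainders in descending order: Beta 0.7840, Eta 0.6444, Zeta 0.5716.
Largest remainders: Beta, Eta receive the extra seats.
Beta receives 3.

3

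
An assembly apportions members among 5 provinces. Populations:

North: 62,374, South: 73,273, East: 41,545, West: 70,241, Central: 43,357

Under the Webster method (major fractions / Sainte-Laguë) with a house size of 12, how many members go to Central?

2

Standard divisor 290790/12 ≈ 24232.5; standard quotas: North 2.574, South 3.024, East 1.714, West 2.899, Central 1.789.
Rounding to the nearest integer gives 3, 3, 2, 3, 2 = 13 seats, so the divisor must be adjusted.
With modified divisor 26300: modified quotas North 2.372, South 2.786, East 1.580, West 2.671, Central 1.649.
Rounding to the nearest integer: North 2, South 3, East 2, West 3, Central 2 (total 12).
Central receives 2.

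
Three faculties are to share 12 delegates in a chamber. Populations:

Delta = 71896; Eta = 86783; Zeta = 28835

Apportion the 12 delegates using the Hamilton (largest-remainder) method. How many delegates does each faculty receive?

Total 187514; standard divisor 187514/12 ≈ 15626.167.
Standard quotas: Delta 4.6010, Eta 5.5537, Zeta 1.8453.
Lower quotas: Delta 4, Eta 5, Zeta 1 (sum 10, leaving 2 seats).
Remainders in descending order: Zeta 0.8453, Delta 0.6010, Eta 0.5537.
Largest remainders: Zeta, Delta receive the extra seats.

Delta=5, Eta=5, Zeta=2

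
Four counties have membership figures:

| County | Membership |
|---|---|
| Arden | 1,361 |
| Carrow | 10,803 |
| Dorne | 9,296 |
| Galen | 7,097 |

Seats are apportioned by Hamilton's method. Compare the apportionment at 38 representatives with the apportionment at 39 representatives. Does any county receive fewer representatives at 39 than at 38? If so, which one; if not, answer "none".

At 38 seats: Arden 2, Carrow 14, Dorne 12, Galen 10.
At 39 seats: Arden 2, Carrow 15, Dorne 13, Galen 9.
Galen drops from 10 to 9.

Galen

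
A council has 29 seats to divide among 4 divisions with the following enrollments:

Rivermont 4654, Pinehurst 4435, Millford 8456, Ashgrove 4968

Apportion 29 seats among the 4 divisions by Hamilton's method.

Rivermont 6, Pinehurst 6, Millford 11, Ashgrove 6

The standard divisor is 22513/29 ≈ 776.31.
Standard quotas: Rivermont 5.9950, Pinehurst 5.7129, Millford 10.8926, Ashgrove 6.3995.
Lower quotas: Rivermont 5, Pinehurst 5, Millford 10, Ashgrove 6 (sum 26, leaving 3 seats).
Remainders in descending order: Rivermont 0.9950, Millford 0.8926, Pinehurst 0.7129, Ashgrove 0.3995.
The surplus seats go to Rivermont, Millford, Pinehurst.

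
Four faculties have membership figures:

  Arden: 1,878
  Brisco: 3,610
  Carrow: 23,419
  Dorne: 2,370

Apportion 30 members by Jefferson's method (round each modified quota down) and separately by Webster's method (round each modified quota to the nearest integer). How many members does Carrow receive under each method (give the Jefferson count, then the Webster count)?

24 and 23

Jefferson: Arden 1, Brisco 3, Carrow 24, Dorne 2.
Webster: Arden 2, Brisco 3, Carrow 23, Dorne 2.
Carrow gets 24 under Jefferson and 23 under Webster.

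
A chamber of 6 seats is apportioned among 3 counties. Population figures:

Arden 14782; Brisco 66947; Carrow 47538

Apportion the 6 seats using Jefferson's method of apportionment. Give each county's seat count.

Arden: 0, Brisco: 4, Carrow: 2

Standard divisor 129267/6 ≈ 21544.5; standard quotas: Arden 0.686, Brisco 3.107, Carrow 2.207.
Rounding down gives 0, 3, 2 = 5 seats, so the divisor must be adjusted.
With modified divisor 16300: modified quotas Arden 0.907, Brisco 4.107, Carrow 2.916.
Rounding down: Arden 0, Brisco 4, Carrow 2 (total 6).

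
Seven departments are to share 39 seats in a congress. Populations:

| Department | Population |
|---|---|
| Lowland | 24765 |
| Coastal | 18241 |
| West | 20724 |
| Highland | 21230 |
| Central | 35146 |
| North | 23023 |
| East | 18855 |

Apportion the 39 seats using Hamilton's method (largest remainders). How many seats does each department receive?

Total 161984; standard divisor 161984/39 ≈ 4153.436.
Standard quotas: Lowland 5.9625, Coastal 4.3918, West 4.9896, Highland 5.1114, Central 8.4619, North 5.5431, East 4.5396.
Lower quotas: Lowland 5, Coastal 4, West 4, Highland 5, Central 8, North 5, East 4 (sum 35, leaving 4 seats).
Remainders in descending order: West 0.9896, Lowland 0.9625, North 0.5431, East 0.5396, Central 0.4619, Coastal 0.3918, Highland 0.1114.
Largest remainders: West, Lowland, North, East receive the extra seats.

Lowland=6; Coastal=4; West=5; Highland=5; Central=8; North=6; East=5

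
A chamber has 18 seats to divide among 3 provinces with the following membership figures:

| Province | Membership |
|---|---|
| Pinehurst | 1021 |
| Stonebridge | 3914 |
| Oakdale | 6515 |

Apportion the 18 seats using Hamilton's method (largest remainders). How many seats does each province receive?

Total 11450; standard divisor 11450/18 ≈ 636.111.
Standard quotas: Pinehurst 1.6051, Stonebridge 6.1530, Oakdale 10.2419.
Lower quotas: Pinehurst 1, Stonebridge 6, Oakdale 10 (sum 17, leaving 1 seat).
Remainders in descending order: Pinehurst 0.6051, Oakdale 0.2419, Stonebridge 0.1530.
The surplus seat goes to Pinehurst.

Pinehurst 2, Stonebridge 6, Oakdale 10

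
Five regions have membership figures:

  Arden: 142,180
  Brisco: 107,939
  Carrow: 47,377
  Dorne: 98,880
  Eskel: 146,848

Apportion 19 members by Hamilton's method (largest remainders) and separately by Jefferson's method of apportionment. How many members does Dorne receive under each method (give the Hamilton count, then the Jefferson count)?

Hamilton: Arden 5, Brisco 4, Carrow 2, Dorne 3, Eskel 5.
Jefferson: Arden 5, Brisco 4, Carrow 1, Dorne 4, Eskel 5.
Dorne gets 3 under Hamilton and 4 under Jefferson.

3 and 4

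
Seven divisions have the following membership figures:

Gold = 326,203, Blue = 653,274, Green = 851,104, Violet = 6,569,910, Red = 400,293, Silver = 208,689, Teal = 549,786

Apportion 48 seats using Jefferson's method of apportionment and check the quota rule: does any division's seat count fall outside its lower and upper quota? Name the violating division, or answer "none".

Violet

Standard quotas: Gold 1.638, Blue 3.280, Green 4.274, Violet 32.990, Red 2.010, Silver 1.048, Teal 2.761.
Jefferson allocation: Gold 1, Blue 3, Green 4, Violet 35, Red 2, Silver 1, Teal 2.
Violet has quota 32.990 (lower 32, upper 33) but receives 35 — outside the quota interval.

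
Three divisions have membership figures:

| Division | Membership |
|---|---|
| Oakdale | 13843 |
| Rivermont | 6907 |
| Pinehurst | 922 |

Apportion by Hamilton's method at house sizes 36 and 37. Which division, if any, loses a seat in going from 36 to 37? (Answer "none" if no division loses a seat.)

At 36 seats: Oakdale 23, Rivermont 11, Pinehurst 2.
At 37 seats: Oakdale 24, Rivermont 12, Pinehurst 1.
Pinehurst drops from 2 to 1.

Pinehurst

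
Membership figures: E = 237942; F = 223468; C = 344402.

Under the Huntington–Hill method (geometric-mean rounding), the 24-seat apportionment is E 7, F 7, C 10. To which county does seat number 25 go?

C

Priority for the next seat is population ÷ (√(s·(s+1))).
Priorities: E 31796.337, F 29862.168, C 32837.442.
Highest priority: C.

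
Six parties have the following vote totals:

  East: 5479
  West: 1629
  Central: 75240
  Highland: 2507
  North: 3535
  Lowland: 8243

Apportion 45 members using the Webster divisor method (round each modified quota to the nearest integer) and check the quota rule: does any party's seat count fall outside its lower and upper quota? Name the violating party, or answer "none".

Standard quotas: East 2.551, West 0.759, Central 35.038, Highland 1.167, North 1.646, Lowland 3.839.
Webster allocation: East 3, West 1, Central 34, Highland 1, North 2, Lowland 4.
Central has quota 35.038 (lower 35, upper 36) but receives 34 — outside the quota interval.

Central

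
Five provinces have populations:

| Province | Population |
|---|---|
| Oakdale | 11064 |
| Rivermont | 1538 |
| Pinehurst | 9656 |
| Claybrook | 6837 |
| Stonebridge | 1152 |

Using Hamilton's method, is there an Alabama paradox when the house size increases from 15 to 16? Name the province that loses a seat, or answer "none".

Stonebridge

At 15 seats: Oakdale 5, Rivermont 1, Pinehurst 5, Claybrook 3, Stonebridge 1.
At 16 seats: Oakdale 6, Rivermont 1, Pinehurst 5, Claybrook 4, Stonebridge 0.
Stonebridge drops from 1 to 0.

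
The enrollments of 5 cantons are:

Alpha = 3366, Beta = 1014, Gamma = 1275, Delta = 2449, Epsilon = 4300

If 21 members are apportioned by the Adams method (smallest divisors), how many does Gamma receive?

2

Standard divisor 12404/21 ≈ 590.667; standard quotas: Alpha 5.699, Beta 1.717, Gamma 2.159, Delta 4.146, Epsilon 7.280.
Rounding up gives 6, 2, 3, 5, 8 = 24 seats, so the divisor must be adjusted.
With modified divisor 660: modified quotas Alpha 5.100, Beta 1.536, Gamma 1.932, Delta 3.711, Epsilon 6.515.
Rounding up: Alpha 6, Beta 2, Gamma 2, Delta 4, Epsilon 7 (total 21).
Gamma receives 2.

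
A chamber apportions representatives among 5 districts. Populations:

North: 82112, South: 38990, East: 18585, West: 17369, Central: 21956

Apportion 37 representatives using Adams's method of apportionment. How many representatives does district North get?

Standard divisor 179012/37 ≈ 4838.162; standard quotas: North 16.972, South 8.059, East 3.841, West 3.590, Central 4.538.
Rounding up gives 17, 9, 4, 4, 5 = 39 seats, so the divisor must be adjusted.
With modified divisor 5300: modified quotas North 15.493, South 7.357, East 3.507, West 3.277, Central 4.143.
Rounding up: North 16, South 8, East 4, West 4, Central 5 (total 37).
North receives 16.

16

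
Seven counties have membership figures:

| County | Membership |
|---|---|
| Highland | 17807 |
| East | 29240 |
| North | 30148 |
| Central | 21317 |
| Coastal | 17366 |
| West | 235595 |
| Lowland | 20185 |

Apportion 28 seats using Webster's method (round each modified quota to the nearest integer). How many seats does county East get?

2

Standard divisor 371658/28 ≈ 13273.5; standard quotas: Highland 1.342, East 2.203, North 2.271, Central 1.606, Coastal 1.308, West 17.749, Lowland 1.521.
Rounding to the nearest integer gives Highland 1, East 2, North 2, Central 2, Coastal 1, West 18, Lowland 2 — total 28, matching the house size, so no adjustment is needed.
East receives 2.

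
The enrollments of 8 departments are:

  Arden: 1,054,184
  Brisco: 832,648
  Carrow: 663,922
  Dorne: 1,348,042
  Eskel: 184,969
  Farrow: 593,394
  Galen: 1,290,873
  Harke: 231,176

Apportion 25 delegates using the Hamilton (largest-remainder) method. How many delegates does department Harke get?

1

Standard divisor: 6199208 ÷ 25 ≈ 247968.32.
Standard quotas: Arden 4.2513, Brisco 3.3579, Carrow 2.6774, Dorne 5.4363, Eskel 0.7459, Farrow 2.3930, Galen 5.2058, Harke 0.9323.
Lower quotas: Arden 4, Brisco 3, Carrow 2, Dorne 5, Eskel 0, Farrow 2, Galen 5, Harke 0 (sum 21, leaving 4 seats).
Remainders in descending order: Harke 0.9323, Eskel 0.7459, Carrow 0.6774, Dorne 0.4363, Farrow 0.3930, Brisco 0.3579, Arden 0.2513, Galen 0.2058.
Largest remainders: Harke, Eskel, Carrow, Dorne receive the extra seats.
Harke receives 1.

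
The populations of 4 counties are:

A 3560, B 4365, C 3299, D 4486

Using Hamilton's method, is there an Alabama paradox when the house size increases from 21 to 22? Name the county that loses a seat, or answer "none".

none

At 21 seats: A 5, B 6, C 4, D 6.
At 22 seats: A 5, B 6, C 5, D 6.
No county's allocation decreased.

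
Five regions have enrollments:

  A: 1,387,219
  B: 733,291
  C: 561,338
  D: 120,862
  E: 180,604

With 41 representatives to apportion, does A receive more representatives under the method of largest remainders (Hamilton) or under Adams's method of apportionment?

Hamilton

Hamilton: A 19, B 10, C 8, D 2, E 2.
Adams: A 18, B 10, C 8, D 2, E 3.
A gets 19 under Hamilton and 18 under Adams.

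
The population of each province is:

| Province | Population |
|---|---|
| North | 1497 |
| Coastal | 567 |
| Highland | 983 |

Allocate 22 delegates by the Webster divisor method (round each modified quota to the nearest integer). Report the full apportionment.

Standard divisor 3047/22 ≈ 138.5; standard quotas: North 10.809, Coastal 4.094, Highland 7.097.
Rounding to the nearest integer gives North 11, Coastal 4, Highland 7 — total 22, matching the house size, so no adjustment is needed.

North: 11, Coastal: 4, Highland: 7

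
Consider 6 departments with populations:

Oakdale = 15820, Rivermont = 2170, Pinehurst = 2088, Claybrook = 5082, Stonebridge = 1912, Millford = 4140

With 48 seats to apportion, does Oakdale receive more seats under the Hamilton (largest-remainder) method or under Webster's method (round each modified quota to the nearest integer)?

Webster

Hamilton: Oakdale 24, Rivermont 3, Pinehurst 3, Claybrook 8, Stonebridge 3, Millford 7.
Webster: Oakdale 25, Rivermont 3, Pinehurst 3, Claybrook 8, Stonebridge 3, Millford 6.
Oakdale gets 24 under Hamilton and 25 under Webster.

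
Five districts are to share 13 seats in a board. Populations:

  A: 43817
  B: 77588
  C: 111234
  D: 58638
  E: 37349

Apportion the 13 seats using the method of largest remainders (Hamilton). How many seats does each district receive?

The standard divisor is 328626/13 ≈ 25278.923.
Standard quotas: A 1.7333, B 3.0693, C 4.4003, D 2.3196, E 1.4775.
Lower quotas: A 1, B 3, C 4, D 2, E 1 (sum 11, leaving 2 seats).
Remainders in descending order: A 0.7333, E 0.4775, C 0.4003, D 0.3196, B 0.0693.
The surplus seats go to A, E.

A: 2; B: 3; C: 4; D: 2; E: 2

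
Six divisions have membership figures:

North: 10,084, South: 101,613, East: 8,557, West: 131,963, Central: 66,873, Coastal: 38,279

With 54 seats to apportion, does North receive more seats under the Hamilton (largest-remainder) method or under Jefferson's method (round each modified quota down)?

Hamilton: North 2, South 15, East 1, West 20, Central 10, Coastal 6.
Jefferson: North 1, South 16, East 1, West 20, Central 10, Coastal 6.
North gets 2 under Hamilton and 1 under Jefferson.

Hamilton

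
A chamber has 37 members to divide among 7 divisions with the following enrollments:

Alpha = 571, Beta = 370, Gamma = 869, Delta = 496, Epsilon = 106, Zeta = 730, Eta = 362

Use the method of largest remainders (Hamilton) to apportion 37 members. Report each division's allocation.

Alpha: 6, Beta: 4, Gamma: 9, Delta: 5, Epsilon: 1, Zeta: 8, Eta: 4

Total 3504; standard divisor 3504/37 ≈ 94.703.
Standard quotas: Alpha 6.029, Beta 3.907, Gamma 9.176, Delta 5.237, Epsilon 1.119, Zeta 7.708, Eta 3.822.
Lower quotas: Alpha 6, Beta 3, Gamma 9, Delta 5, Epsilon 1, Zeta 7, Eta 3 (sum 34, leaving 3 seats).
Remainders in descending order: Beta 0.907, Eta 0.822, Zeta 0.708, Delta 0.237, Gamma 0.176, Epsilon 0.119, Alpha 0.029.
Largest remainders: Beta, Eta, Zeta receive the extra seats.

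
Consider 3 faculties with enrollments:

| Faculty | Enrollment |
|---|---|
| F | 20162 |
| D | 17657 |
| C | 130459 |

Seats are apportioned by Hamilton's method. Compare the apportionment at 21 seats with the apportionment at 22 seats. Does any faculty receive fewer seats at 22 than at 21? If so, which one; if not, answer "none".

none

At 21 seats: F 3, D 2, C 16.
At 22 seats: F 3, D 2, C 17.
No faculty's allocation decreased.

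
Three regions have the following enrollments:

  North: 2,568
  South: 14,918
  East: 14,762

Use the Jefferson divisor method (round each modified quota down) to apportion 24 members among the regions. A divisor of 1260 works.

North=2, South=11, East=11

With modified divisor 1260: modified quotas North 2.038, South 11.840, East 11.716.
Rounding down: North 2, South 11, East 11 (total 24).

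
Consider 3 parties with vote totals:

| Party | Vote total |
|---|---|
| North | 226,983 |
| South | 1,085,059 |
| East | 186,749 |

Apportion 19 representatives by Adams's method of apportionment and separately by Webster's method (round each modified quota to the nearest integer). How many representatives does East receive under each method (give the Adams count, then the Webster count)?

3 and 2

Adams: North 3, South 13, East 3.
Webster: North 3, South 14, East 2.
East gets 3 under Adams and 2 under Webster.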